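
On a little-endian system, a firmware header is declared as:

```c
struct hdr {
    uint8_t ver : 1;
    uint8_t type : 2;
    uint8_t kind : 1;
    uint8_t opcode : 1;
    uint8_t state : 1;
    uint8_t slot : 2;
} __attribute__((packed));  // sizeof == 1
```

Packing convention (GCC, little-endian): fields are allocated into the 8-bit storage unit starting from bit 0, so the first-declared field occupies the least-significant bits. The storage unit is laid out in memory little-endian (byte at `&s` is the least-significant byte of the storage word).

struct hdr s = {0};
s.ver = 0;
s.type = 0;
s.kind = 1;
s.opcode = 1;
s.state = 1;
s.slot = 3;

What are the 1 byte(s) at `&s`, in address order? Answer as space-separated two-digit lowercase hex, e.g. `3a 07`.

f8

[0+:1] ver=0 & 0x1 = 0x0; word=0x00
[1+:2] type=0 & 0x3 = 0x0; word=0x00
[3+:1] kind=1 & 0x1 = 0x1; word=0x08
[4+:1] opcode=1 & 0x1 = 0x1; word=0x18
[5+:1] state=1 & 0x1 = 0x1; word=0x38
[6+:2] slot=3 & 0x3 = 0x3; word=0xf8
word = 0xf8 → little-endian bytes:
  [0]=0xf8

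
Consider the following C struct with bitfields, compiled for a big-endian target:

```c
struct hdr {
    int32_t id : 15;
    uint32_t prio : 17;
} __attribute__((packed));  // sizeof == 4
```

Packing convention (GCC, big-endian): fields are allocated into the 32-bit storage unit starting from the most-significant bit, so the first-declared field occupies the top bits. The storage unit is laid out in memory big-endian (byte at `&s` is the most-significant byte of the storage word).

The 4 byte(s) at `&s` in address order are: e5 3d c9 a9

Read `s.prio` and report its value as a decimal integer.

[0]=0xe5 [1]=0x3d [2]=0xc9 [3]=0xa9 (big-endian) → word 0xe53dc9a9
id [17+:15] = (word>>17) & 0x7fff = 29342
prio [0+:17] = (word>>0) & 0x1ffff = 117161  ←

117161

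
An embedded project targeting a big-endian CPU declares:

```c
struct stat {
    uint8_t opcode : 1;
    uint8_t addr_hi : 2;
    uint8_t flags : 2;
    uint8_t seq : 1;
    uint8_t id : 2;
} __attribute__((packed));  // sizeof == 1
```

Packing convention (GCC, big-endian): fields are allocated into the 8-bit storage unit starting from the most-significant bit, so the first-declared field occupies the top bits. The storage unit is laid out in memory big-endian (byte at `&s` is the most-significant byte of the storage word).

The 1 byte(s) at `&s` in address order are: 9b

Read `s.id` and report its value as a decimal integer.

[0]=0x9b (big-endian) → word 0x9b
opcode:1 @ bit 7 → (0x9b>>7)&0x1 = 0x1
addr_hi:2 @ bit 5 → (0x9b>>5)&0x3 = 0x0
flags:2 @ bit 3 → (0x9b>>3)&0x3 = 0x3
seq:1 @ bit 2 → (0x9b>>2)&0x1 = 0x0
id:2 @ bit 0 → (0x9b>>0)&0x3 = 0x3  ←

3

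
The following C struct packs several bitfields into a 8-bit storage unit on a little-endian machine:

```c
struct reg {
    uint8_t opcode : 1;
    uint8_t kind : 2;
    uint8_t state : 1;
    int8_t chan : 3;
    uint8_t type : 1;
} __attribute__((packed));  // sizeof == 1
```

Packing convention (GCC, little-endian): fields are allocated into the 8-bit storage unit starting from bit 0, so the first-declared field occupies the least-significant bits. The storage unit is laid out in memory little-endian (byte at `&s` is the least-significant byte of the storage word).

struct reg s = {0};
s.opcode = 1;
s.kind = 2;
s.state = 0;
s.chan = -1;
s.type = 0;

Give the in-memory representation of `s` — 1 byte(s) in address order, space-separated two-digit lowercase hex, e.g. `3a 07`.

75

opcode (1b) val=1 bits=0x1 at bit 0: 0x01
kind (2b) val=2 bits=0x2 at bit 1: 0x05
state (1b) val=0 bits=0x0 at bit 3: 0x05
chan (3b) val=-1 bits=0x7 at bit 4: 0x75
type (1b) val=0 bits=0x0 at bit 7: 0x75
word = 0x75 → little-endian bytes:
  [0]=0x75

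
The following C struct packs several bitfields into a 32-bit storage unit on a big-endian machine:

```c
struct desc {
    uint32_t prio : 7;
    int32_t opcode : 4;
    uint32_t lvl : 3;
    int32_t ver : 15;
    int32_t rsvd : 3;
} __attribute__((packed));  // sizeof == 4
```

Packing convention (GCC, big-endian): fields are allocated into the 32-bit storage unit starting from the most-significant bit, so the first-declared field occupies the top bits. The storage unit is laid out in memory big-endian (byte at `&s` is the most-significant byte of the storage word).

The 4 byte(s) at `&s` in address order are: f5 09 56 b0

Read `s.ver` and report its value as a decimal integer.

[0]=0xf5 [1]=0x09 [2]=0x56 [3]=0xb0 (big-endian) → word 0xf50956b0
prio:7 @ bit 25 → (0xf50956b0>>25)&0x7f = 0x7a
opcode:4 @ bit 21 → (0xf50956b0>>21)&0xf = 0x8
lvl:3 @ bit 18 → (0xf50956b0>>18)&0x7 = 0x2
ver:15 @ bit 3 → (0xf50956b0>>3)&0x7fff = 0x2ad6  ←
rsvd:3 @ bit 0 → (0xf50956b0>>0)&0x7 = 0x0
ver signed 15b, MSB=0: value = 10966

10966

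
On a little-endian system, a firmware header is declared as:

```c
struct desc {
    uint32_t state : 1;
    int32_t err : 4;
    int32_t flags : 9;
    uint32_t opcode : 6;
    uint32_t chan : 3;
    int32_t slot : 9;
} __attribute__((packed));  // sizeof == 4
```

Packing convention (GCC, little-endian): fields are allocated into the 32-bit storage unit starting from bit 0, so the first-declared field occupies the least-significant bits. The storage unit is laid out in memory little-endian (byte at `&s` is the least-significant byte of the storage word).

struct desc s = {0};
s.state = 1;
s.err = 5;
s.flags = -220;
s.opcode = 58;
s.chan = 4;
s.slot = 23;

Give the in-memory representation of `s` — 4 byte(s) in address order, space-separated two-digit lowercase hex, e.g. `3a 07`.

[0+:1] state=1 & 0x1 = 0x1; word=0x00000001
[1+:4] err=5 & 0xf = 0x5; word=0x0000000b
[5+:9] flags=-220 & 0x1ff = 0x124; word=0x0000248b
[14+:6] opcode=58 & 0x3f = 0x3a; word=0x000ea48b
[20+:3] chan=4 & 0x7 = 0x4; word=0x004ea48b
[23+:9] slot=23 & 0x1ff = 0x17; word=0x0bcea48b
word = 0x0bcea48b → little-endian bytes:
  [0]=0x8b  [1]=0xa4  [2]=0xce  [3]=0x0b

8b a4 ce 0b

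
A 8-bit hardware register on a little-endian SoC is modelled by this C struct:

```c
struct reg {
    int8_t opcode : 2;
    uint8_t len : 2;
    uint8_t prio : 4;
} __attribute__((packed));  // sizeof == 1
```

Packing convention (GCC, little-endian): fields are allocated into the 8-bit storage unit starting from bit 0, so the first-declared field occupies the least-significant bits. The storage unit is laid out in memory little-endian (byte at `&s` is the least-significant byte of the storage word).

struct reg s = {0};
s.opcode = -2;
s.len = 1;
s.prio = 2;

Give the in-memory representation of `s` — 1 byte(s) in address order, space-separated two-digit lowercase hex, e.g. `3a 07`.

26

opcode:2 = -2 → 0x2 << 0 → word 0x02
len:2 = 1 → 0x1 << 2 → word 0x06
prio:4 = 2 → 0x2 << 4 → word 0x26
word = 0x26 → little-endian bytes:
  [0]=0x26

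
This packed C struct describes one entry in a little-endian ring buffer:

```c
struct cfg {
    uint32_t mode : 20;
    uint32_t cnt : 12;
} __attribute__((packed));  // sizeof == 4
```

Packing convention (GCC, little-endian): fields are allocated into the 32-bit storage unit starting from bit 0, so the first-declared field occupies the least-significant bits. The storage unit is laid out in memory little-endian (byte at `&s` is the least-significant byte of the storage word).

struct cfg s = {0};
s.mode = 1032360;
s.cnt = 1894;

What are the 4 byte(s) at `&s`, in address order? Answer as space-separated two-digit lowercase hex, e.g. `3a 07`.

[0+:20] mode=1032360 & 0xfffff = 0xfc0a8; word=0x000fc0a8
[20+:12] cnt=1894 & 0xfff = 0x766; word=0x766fc0a8
word = 0x766fc0a8 → little-endian bytes:
  [0]=0xa8  [1]=0xc0  [2]=0x6f  [3]=0x76

a8 c0 6f 76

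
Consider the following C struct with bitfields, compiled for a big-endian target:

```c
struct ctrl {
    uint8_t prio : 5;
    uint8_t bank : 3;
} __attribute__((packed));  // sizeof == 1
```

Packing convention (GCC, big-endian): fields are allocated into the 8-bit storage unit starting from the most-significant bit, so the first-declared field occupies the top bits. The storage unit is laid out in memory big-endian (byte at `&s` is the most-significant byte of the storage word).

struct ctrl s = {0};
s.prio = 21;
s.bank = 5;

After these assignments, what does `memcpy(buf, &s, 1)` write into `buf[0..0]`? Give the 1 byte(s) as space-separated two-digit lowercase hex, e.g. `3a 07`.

[3+:5] prio=21 & 0x1f = 0x15; word=0xa8
[0+:3] bank=5 & 0x7 = 0x5; word=0xad
word = 0xad → big-endian bytes:
  [0]=0xad

ad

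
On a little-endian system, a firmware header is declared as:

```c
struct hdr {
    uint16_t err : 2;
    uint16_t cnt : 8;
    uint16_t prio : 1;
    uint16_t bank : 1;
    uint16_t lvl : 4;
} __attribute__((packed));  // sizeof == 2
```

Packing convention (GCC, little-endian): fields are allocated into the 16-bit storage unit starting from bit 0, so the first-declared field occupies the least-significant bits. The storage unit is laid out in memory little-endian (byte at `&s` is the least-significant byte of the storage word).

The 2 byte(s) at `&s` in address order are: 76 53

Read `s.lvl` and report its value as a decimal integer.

5

[0]=0x76 [1]=0x53 (little-endian) → word 0x5376
err:2 @ bit 0 → (0x5376>>0)&0x3 = 0x2
cnt:8 @ bit 2 → (0x5376>>2)&0xff = 0xdd
prio:1 @ bit 10 → (0x5376>>10)&0x1 = 0x0
bank:1 @ bit 11 → (0x5376>>11)&0x1 = 0x0
lvl:4 @ bit 12 → (0x5376>>12)&0xf = 0x5  ←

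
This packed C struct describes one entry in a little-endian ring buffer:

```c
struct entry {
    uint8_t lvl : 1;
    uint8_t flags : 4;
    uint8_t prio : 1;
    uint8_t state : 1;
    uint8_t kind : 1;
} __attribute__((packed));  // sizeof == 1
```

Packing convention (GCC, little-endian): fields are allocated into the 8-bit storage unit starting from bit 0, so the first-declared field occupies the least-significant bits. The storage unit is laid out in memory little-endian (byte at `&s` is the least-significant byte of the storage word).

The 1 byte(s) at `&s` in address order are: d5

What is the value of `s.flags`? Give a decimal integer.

[0]=0xd5 (little-endian) → word 0xd5
lvl:1 @ bit 0 → (0xd5>>0)&0x1 = 0x1
flags:4 @ bit 1 → (0xd5>>1)&0xf = 0xa  ←
prio:1 @ bit 5 → (0xd5>>5)&0x1 = 0x0
state:1 @ bit 6 → (0xd5>>6)&0x1 = 0x1
kind:1 @ bit 7 → (0xd5>>7)&0x1 = 0x1

10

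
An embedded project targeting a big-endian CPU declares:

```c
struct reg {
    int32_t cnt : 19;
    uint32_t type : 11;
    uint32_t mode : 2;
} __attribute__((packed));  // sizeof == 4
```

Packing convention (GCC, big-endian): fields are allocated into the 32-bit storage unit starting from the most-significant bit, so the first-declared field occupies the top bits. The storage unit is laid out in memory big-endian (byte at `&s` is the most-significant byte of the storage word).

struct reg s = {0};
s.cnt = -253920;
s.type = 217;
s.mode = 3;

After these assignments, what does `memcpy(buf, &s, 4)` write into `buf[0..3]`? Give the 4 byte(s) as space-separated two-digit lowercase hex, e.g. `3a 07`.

84 04 03 67

[13+:19] cnt=-253920 & 0x7ffff = 0x42020; word=0x84040000
[2+:11] type=217 & 0x7ff = 0xd9; word=0x84040364
[0+:2] mode=3 & 0x3 = 0x3; word=0x84040367
word = 0x84040367 → big-endian bytes:
  [0]=0x84  [1]=0x04  [2]=0x03  [3]=0x67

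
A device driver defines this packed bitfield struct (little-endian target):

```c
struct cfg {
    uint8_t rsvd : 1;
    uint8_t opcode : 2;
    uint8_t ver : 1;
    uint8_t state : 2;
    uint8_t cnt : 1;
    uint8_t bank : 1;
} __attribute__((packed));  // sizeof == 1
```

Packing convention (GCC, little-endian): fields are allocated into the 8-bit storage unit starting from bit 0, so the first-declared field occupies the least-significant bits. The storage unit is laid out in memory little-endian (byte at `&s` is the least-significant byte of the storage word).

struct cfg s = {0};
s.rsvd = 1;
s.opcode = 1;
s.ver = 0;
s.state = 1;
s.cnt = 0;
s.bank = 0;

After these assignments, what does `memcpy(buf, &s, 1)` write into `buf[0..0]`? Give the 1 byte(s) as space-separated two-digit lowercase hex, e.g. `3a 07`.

[0+:1] rsvd=1 & 0x1 = 0x1; word=0x01
[1+:2] opcode=1 & 0x3 = 0x1; word=0x03
[3+:1] ver=0 & 0x1 = 0x0; word=0x03
[4+:2] state=1 & 0x3 = 0x1; word=0x13
[6+:1] cnt=0 & 0x1 = 0x0; word=0x13
[7+:1] bank=0 & 0x1 = 0x0; word=0x13
word = 0x13 → little-endian bytes:
  [0]=0x13

13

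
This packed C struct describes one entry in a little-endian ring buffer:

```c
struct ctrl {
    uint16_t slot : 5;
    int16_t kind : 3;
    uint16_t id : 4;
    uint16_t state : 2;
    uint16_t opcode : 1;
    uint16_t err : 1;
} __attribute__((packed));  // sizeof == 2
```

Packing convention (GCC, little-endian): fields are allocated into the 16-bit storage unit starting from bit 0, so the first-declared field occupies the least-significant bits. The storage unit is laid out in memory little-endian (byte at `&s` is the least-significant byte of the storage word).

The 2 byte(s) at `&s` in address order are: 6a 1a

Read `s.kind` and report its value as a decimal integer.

[0]=0x6a [1]=0x1a (little-endian) → word 0x1a6a
slot [0+:5] = (word>>0) & 0x1f = 10
kind [5+:3] = (word>>5) & 0x7 = 3  ←
id [8+:4] = (word>>8) & 0xf = 10
state [12+:2] = (word>>12) & 0x3 = 1
opcode [14+:1] = (word>>14) & 0x1 = 0
err [15+:1] = (word>>15) & 0x1 = 0
kind signed 3b, MSB=0: value = 3

3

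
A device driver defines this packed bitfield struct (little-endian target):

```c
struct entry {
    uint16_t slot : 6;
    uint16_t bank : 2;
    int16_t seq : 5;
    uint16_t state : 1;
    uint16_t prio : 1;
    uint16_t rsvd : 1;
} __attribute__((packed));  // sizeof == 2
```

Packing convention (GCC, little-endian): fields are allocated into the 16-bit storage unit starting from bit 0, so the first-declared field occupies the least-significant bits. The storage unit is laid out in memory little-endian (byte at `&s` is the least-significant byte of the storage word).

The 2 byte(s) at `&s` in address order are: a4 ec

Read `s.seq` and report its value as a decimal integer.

12

[0]=0xa4 [1]=0xec (little-endian) → word 0xeca4
slot:6 @ bit 0 → (0xeca4>>0)&0x3f = 0x24
bank:2 @ bit 6 → (0xeca4>>6)&0x3 = 0x2
seq:5 @ bit 8 → (0xeca4>>8)&0x1f = 0xc  ←
state:1 @ bit 13 → (0xeca4>>13)&0x1 = 0x1
prio:1 @ bit 14 → (0xeca4>>14)&0x1 = 0x1
rsvd:1 @ bit 15 → (0xeca4>>15)&0x1 = 0x1
seq signed 5b, MSB=0: value = 12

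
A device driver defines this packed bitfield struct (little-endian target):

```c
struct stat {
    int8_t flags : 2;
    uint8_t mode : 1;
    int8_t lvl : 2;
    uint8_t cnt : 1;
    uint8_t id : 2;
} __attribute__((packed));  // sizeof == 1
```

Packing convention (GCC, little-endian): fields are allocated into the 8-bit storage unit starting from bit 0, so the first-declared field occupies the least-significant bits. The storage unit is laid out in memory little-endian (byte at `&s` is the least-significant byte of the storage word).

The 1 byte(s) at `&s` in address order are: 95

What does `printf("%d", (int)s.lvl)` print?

[0]=0x95 (little-endian) → word 0x95
flags:2 @ bit 0 → (0x95>>0)&0x3 = 0x1
mode:1 @ bit 2 → (0x95>>2)&0x1 = 0x1
lvl:2 @ bit 3 → (0x95>>3)&0x3 = 0x2  ←
cnt:1 @ bit 5 → (0x95>>5)&0x1 = 0x0
id:2 @ bit 6 → (0x95>>6)&0x3 = 0x2
lvl signed 2b, MSB=1: 2 - 4 = -2

-2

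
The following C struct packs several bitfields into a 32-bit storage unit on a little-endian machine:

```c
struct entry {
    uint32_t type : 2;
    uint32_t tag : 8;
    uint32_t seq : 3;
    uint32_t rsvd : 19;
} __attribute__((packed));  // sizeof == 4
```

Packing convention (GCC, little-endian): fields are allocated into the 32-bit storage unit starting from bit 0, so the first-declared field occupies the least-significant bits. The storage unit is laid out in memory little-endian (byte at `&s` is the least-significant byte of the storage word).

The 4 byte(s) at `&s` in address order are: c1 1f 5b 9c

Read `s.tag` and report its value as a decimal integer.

[0]=0xc1 [1]=0x1f [2]=0x5b [3]=0x9c (little-endian) → word 0x9c5b1fc1
type [0+:2] = (word>>0) & 0x3 = 1
tag [2+:8] = (word>>2) & 0xff = 240  ←
seq [10+:3] = (word>>10) & 0x7 = 7
rsvd [13+:19] = (word>>13) & 0x7ffff = 320216

240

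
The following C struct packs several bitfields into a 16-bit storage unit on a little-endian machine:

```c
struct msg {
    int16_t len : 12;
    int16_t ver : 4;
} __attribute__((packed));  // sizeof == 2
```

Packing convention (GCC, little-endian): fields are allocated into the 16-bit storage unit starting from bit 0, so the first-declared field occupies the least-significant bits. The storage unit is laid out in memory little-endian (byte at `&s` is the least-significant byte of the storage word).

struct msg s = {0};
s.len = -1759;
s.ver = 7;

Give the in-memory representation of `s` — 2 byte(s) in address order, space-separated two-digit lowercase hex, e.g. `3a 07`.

21 79

len (12b) val=-1759 bits=0x921 at bit 0: 0x0921
ver (4b) val=7 bits=0x7 at bit 12: 0x7921
word = 0x7921 → little-endian bytes:
  [0]=0x21  [1]=0x79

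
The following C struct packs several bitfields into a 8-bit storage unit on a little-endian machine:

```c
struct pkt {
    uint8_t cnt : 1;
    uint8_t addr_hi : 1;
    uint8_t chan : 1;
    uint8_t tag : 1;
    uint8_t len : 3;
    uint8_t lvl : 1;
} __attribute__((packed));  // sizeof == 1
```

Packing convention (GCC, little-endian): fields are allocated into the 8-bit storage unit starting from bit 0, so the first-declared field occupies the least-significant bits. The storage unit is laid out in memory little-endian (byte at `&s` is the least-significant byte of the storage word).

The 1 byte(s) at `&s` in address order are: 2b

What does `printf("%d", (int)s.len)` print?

[0]=0x2b (little-endian) → word 0x2b
cnt [0+:1] = (word>>0) & 0x1 = 1
addr_hi [1+:1] = (word>>1) & 0x1 = 1
chan [2+:1] = (word>>2) & 0x1 = 0
tag [3+:1] = (word>>3) & 0x1 = 1
len [4+:3] = (word>>4) & 0x7 = 2  ←
lvl [7+:1] = (word>>7) & 0x1 = 0

2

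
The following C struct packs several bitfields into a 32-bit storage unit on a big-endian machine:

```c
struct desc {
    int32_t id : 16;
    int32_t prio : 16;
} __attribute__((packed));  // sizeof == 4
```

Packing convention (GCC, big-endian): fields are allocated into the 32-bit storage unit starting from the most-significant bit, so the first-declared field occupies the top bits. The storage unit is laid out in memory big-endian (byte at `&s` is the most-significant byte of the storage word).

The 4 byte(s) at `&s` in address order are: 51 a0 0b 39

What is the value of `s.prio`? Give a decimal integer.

[0]=0x51 [1]=0xa0 [2]=0x0b [3]=0x39 (big-endian) → word 0x51a00b39
id [16+:16] = (word>>16) & 0xffff = 20896
prio [0+:16] = (word>>0) & 0xffff = 2873  ←
prio signed 16b, MSB=0: value = 2873

2873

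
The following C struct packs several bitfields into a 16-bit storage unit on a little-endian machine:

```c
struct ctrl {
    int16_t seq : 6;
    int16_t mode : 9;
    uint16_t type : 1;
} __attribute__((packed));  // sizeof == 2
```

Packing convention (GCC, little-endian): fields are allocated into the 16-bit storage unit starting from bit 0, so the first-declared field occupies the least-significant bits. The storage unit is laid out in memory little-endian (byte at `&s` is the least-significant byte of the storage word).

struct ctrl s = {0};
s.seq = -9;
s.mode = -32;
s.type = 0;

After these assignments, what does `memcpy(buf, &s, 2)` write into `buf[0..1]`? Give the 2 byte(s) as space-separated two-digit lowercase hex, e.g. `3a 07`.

37 78

seq:6 = -9 → 0x37 << 0 → word 0x0037
mode:9 = -32 → 0x1e0 << 6 → word 0x7837
type:1 = 0 → 0x0 << 15 → word 0x7837
word = 0x7837 → little-endian bytes:
  [0]=0x37  [1]=0x78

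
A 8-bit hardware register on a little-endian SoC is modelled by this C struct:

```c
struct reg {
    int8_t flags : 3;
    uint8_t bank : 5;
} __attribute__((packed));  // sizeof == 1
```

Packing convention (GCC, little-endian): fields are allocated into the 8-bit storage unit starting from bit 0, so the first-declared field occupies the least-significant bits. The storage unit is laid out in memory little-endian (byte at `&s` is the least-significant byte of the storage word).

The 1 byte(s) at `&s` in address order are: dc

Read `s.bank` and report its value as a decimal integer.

[0]=0xdc (little-endian) → word 0xdc
flags [0+:3] = (word>>0) & 0x7 = 4
bank [3+:5] = (word>>3) & 0x1f = 27  ←

27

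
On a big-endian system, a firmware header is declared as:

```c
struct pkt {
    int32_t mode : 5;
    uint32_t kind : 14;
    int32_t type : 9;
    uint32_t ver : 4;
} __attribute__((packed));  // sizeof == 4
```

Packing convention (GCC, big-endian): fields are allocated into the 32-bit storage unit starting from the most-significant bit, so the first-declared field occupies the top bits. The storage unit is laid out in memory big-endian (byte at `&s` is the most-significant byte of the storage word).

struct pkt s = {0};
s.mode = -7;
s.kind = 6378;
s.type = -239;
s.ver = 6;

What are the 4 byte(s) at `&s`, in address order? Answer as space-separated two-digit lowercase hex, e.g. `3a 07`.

cb 1d 51 16

mode:5 = -7 → 0x19 << 27 → word 0xc8000000
kind:14 = 6378 → 0x18ea << 13 → word 0xcb1d4000
type:9 = -239 → 0x111 << 4 → word 0xcb1d5110
ver:4 = 6 → 0x6 << 0 → word 0xcb1d5116
word = 0xcb1d5116 → big-endian bytes:
  [0]=0xcb  [1]=0x1d  [2]=0x51  [3]=0x16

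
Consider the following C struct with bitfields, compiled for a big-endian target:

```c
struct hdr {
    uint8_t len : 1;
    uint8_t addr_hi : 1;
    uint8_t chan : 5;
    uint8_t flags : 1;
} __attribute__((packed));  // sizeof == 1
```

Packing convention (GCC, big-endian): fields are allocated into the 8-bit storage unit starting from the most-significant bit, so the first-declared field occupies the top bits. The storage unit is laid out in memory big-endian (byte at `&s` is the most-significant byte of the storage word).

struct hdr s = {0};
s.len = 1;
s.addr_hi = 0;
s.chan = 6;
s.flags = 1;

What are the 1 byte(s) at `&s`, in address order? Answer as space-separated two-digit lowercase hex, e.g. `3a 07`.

len (1b) val=1 bits=0x1 at bit 7: 0x80
addr_hi (1b) val=0 bits=0x0 at bit 6: 0x80
chan (5b) val=6 bits=0x6 at bit 1: 0x8c
flags (1b) val=1 bits=0x1 at bit 0: 0x8d
word = 0x8d → big-endian bytes:
  [0]=0x8d

8d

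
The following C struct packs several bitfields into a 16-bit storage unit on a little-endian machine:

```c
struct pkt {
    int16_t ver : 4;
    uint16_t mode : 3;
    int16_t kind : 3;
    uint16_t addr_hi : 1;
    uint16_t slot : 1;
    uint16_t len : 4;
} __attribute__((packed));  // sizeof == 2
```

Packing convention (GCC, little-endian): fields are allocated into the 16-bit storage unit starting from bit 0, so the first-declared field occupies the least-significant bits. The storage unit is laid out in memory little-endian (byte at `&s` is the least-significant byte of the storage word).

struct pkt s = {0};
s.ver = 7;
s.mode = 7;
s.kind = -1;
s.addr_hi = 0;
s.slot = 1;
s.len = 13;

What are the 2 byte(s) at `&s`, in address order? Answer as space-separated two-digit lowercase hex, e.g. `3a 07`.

f7 db

ver (4b) val=7 bits=0x7 at bit 0: 0x0007
mode (3b) val=7 bits=0x7 at bit 4: 0x0077
kind (3b) val=-1 bits=0x7 at bit 7: 0x03f7
addr_hi (1b) val=0 bits=0x0 at bit 10: 0x03f7
slot (1b) val=1 bits=0x1 at bit 11: 0x0bf7
len (4b) val=13 bits=0xd at bit 12: 0xdbf7
word = 0xdbf7 → little-endian bytes:
  [0]=0xf7  [1]=0xdb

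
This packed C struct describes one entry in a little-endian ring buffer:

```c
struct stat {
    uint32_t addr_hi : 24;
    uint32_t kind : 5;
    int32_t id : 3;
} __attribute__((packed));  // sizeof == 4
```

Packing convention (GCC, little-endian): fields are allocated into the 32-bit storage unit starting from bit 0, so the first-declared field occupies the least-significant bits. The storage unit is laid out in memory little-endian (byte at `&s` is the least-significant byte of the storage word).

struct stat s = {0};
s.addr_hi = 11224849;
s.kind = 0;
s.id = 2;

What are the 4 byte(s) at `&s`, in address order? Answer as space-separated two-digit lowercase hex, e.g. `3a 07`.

11 47 ab 40

addr_hi:24 = 11224849 → 0xab4711 << 0 → word 0x00ab4711
kind:5 = 0 → 0x0 << 24 → word 0x00ab4711
id:3 = 2 → 0x2 << 29 → word 0x40ab4711
word = 0x40ab4711 → little-endian bytes:
  [0]=0x11  [1]=0x47  [2]=0xab  [3]=0x40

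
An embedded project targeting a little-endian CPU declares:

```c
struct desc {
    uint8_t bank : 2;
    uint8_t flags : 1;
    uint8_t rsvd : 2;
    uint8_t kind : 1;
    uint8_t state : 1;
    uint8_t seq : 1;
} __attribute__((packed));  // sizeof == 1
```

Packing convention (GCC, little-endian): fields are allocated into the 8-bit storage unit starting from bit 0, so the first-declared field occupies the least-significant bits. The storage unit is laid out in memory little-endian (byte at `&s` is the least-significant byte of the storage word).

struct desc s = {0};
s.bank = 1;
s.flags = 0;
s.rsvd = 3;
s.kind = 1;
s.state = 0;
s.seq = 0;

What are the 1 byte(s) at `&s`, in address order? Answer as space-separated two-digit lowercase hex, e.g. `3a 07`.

39

bank (2b) val=1 bits=0x1 at bit 0: 0x01
flags (1b) val=0 bits=0x0 at bit 2: 0x01
rsvd (2b) val=3 bits=0x3 at bit 3: 0x19
kind (1b) val=1 bits=0x1 at bit 5: 0x39
state (1b) val=0 bits=0x0 at bit 6: 0x39
seq (1b) val=0 bits=0x0 at bit 7: 0x39
word = 0x39 → little-endian bytes:
  [0]=0x39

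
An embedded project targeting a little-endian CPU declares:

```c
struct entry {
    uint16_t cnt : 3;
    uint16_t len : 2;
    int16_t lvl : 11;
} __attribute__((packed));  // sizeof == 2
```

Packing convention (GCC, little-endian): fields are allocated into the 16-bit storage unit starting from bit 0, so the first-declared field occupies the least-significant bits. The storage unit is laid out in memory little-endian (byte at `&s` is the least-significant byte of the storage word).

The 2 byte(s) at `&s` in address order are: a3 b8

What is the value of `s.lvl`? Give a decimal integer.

[0]=0xa3 [1]=0xb8 (little-endian) → word 0xb8a3
cnt:3 @ bit 0 → (0xb8a3>>0)&0x7 = 0x3
len:2 @ bit 3 → (0xb8a3>>3)&0x3 = 0x0
lvl:11 @ bit 5 → (0xb8a3>>5)&0x7ff = 0x5c5  ←
lvl signed 11b, MSB=1: 1477 - 2048 = -571

-571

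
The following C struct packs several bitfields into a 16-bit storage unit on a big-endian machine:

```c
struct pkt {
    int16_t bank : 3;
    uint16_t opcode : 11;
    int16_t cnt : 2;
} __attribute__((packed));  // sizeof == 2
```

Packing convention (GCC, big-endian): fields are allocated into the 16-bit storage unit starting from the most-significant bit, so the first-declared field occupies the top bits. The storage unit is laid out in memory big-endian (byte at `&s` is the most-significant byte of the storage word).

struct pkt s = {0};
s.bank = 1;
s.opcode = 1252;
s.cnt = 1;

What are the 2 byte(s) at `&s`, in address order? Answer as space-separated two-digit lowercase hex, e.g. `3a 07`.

bank:3 = 1 → 0x1 << 13 → word 0x2000
opcode:11 = 1252 → 0x4e4 << 2 → word 0x3390
cnt:2 = 1 → 0x1 << 0 → word 0x3391
word = 0x3391 → big-endian bytes:
  [0]=0x33  [1]=0x91

33 91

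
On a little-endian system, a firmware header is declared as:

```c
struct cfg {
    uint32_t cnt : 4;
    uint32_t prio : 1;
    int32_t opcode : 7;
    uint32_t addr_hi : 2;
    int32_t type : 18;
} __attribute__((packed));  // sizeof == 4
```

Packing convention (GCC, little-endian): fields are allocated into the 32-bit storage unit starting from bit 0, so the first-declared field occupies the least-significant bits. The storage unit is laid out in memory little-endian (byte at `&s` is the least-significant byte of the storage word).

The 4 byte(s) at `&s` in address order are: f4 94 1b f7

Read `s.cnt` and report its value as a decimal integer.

[0]=0xf4 [1]=0x94 [2]=0x1b [3]=0xf7 (little-endian) → word 0xf71b94f4
cnt:4 @ bit 0 → (0xf71b94f4>>0)&0xf = 0x4  ←
prio:1 @ bit 4 → (0xf71b94f4>>4)&0x1 = 0x1
opcode:7 @ bit 5 → (0xf71b94f4>>5)&0x7f = 0x27
addr_hi:2 @ bit 12 → (0xf71b94f4>>12)&0x3 = 0x1
type:18 @ bit 14 → (0xf71b94f4>>14)&0x3ffff = 0x3dc6e

4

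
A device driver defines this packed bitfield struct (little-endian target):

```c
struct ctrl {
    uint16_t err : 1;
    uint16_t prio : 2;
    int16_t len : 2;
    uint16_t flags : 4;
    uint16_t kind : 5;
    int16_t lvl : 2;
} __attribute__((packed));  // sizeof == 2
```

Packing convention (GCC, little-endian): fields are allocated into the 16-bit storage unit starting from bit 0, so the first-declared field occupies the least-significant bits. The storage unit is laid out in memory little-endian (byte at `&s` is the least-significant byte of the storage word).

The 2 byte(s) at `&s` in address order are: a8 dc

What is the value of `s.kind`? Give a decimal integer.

[0]=0xa8 [1]=0xdc (little-endian) → word 0xdca8
err [0+:1] = (word>>0) & 0x1 = 0
prio [1+:2] = (word>>1) & 0x3 = 0
len [3+:2] = (word>>3) & 0x3 = 1
flags [5+:4] = (word>>5) & 0xf = 5
kind [9+:5] = (word>>9) & 0x1f = 14  ←
lvl [14+:2] = (word>>14) & 0x3 = 3

14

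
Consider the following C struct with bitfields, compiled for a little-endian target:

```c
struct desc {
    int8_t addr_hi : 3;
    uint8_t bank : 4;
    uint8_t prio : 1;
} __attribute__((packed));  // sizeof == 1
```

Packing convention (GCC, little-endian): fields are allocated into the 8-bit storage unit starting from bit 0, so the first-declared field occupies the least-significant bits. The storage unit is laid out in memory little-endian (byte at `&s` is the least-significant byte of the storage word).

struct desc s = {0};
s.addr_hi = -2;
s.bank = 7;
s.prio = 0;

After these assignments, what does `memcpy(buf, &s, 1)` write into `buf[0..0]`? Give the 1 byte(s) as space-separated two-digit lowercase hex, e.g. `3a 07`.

3e

addr_hi (3b) val=-2 bits=0x6 at bit 0: 0x06
bank (4b) val=7 bits=0x7 at bit 3: 0x3e
prio (1b) val=0 bits=0x0 at bit 7: 0x3e
word = 0x3e → little-endian bytes:
  [0]=0x3e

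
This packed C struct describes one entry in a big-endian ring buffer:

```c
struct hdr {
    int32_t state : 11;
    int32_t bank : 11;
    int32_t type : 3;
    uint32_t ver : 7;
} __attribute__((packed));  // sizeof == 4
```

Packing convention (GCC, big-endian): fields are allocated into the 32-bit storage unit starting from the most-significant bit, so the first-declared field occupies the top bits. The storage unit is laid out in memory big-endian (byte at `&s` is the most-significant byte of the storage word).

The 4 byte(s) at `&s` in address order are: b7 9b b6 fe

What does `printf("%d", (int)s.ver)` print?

126

[0]=0xb7 [1]=0x9b [2]=0xb6 [3]=0xfe (big-endian) → word 0xb79bb6fe
state:11 @ bit 21 → (0xb79bb6fe>>21)&0x7ff = 0x5bc
bank:11 @ bit 10 → (0xb79bb6fe>>10)&0x7ff = 0x6ed
type:3 @ bit 7 → (0xb79bb6fe>>7)&0x7 = 0x5
ver:7 @ bit 0 → (0xb79bb6fe>>0)&0x7f = 0x7e  ←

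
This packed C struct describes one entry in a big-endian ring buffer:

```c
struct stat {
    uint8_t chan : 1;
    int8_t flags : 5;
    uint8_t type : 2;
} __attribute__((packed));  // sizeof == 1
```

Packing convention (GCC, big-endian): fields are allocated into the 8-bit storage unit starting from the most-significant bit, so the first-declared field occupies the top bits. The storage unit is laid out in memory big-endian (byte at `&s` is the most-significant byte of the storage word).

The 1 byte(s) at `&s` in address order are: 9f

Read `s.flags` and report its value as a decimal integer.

7

[0]=0x9f (big-endian) → word 0x9f
chan [7+:1] = (word>>7) & 0x1 = 1
flags [2+:5] = (word>>2) & 0x1f = 7  ←
type [0+:2] = (word>>0) & 0x3 = 3
flags signed 5b, MSB=0: value = 7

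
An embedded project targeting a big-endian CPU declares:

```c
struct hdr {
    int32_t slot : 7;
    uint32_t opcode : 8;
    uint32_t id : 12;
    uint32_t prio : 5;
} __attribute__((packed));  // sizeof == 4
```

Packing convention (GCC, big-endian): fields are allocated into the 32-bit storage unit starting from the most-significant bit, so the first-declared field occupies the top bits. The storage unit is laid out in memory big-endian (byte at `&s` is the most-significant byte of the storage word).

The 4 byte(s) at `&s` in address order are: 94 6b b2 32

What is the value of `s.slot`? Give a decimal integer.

-54

[0]=0x94 [1]=0x6b [2]=0xb2 [3]=0x32 (big-endian) → word 0x946bb232
slot:7 @ bit 25 → (0x946bb232>>25)&0x7f = 0x4a  ←
opcode:8 @ bit 17 → (0x946bb232>>17)&0xff = 0x35
id:12 @ bit 5 → (0x946bb232>>5)&0xfff = 0xd91
prio:5 @ bit 0 → (0x946bb232>>0)&0x1f = 0x12
slot signed 7b, MSB=1: 74 - 128 = -54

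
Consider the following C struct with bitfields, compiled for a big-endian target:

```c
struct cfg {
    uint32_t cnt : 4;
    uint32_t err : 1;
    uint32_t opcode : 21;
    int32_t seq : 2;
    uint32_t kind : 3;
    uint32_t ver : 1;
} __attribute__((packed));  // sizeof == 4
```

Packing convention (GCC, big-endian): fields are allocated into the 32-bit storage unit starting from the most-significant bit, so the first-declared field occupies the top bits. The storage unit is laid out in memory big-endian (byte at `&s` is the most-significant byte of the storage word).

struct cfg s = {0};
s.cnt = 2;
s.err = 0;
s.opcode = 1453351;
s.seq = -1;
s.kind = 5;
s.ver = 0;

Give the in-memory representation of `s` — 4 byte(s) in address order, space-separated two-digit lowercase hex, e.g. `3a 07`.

25 8b 49 fa

cnt:4 = 2 → 0x2 << 28 → word 0x20000000
err:1 = 0 → 0x0 << 27 → word 0x20000000
opcode:21 = 1453351 → 0x162d27 << 6 → word 0x258b49c0
seq:2 = -1 → 0x3 << 4 → word 0x258b49f0
kind:3 = 5 → 0x5 << 1 → word 0x258b49fa
ver:1 = 0 → 0x0 << 0 → word 0x258b49fa
word = 0x258b49fa → big-endian bytes:
  [0]=0x25  [1]=0x8b  [2]=0x49  [3]=0xfa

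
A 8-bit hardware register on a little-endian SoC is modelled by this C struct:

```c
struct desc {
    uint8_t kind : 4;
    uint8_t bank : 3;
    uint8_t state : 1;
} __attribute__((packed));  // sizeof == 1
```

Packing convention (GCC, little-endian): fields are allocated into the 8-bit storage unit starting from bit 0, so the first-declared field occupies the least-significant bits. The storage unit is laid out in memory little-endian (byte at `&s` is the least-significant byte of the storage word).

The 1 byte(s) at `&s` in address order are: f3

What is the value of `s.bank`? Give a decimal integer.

7

[0]=0xf3 (little-endian) → word 0xf3
kind:4 @ bit 0 → (0xf3>>0)&0xf = 0x3
bank:3 @ bit 4 → (0xf3>>4)&0x7 = 0x7  ←
state:1 @ bit 7 → (0xf3>>7)&0x1 = 0x1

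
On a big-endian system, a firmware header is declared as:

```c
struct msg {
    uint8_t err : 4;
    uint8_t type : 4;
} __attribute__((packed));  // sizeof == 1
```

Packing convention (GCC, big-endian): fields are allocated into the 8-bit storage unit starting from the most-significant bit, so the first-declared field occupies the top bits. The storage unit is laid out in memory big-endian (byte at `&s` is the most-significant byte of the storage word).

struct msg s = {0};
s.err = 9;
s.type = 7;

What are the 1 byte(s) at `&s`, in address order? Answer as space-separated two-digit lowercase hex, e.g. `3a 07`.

97

err (4b) val=9 bits=0x9 at bit 4: 0x90
type (4b) val=7 bits=0x7 at bit 0: 0x97
word = 0x97 → big-endian bytes:
  [0]=0x97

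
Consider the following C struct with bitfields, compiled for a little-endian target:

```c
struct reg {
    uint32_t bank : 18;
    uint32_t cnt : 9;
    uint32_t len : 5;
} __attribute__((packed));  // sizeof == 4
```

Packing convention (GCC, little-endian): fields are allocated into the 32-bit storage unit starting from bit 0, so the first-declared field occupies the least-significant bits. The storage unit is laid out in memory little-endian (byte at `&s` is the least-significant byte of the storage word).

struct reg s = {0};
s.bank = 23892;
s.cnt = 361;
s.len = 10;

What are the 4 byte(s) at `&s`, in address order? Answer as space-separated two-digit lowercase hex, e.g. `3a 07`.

54 5d a4 55

bank:18 = 23892 → 0x5d54 << 0 → word 0x00005d54
cnt:9 = 361 → 0x169 << 18 → word 0x05a45d54
len:5 = 10 → 0xa << 27 → word 0x55a45d54
word = 0x55a45d54 → little-endian bytes:
  [0]=0x54  [1]=0x5d  [2]=0xa4  [3]=0x55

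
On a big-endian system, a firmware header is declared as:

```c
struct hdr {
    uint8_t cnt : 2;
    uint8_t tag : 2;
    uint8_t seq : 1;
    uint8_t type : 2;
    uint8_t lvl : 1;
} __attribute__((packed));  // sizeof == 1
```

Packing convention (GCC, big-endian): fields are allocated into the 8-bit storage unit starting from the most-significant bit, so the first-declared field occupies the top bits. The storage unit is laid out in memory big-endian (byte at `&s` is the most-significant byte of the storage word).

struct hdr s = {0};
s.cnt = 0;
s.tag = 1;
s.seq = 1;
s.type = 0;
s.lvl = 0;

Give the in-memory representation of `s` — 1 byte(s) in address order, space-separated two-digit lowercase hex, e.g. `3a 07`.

18

cnt:2 = 0 → 0x0 << 6 → word 0x00
tag:2 = 1 → 0x1 << 4 → word 0x10
seq:1 = 1 → 0x1 << 3 → word 0x18
type:2 = 0 → 0x0 << 1 → word 0x18
lvl:1 = 0 → 0x0 << 0 → word 0x18
word = 0x18 → big-endian bytes:
  [0]=0x18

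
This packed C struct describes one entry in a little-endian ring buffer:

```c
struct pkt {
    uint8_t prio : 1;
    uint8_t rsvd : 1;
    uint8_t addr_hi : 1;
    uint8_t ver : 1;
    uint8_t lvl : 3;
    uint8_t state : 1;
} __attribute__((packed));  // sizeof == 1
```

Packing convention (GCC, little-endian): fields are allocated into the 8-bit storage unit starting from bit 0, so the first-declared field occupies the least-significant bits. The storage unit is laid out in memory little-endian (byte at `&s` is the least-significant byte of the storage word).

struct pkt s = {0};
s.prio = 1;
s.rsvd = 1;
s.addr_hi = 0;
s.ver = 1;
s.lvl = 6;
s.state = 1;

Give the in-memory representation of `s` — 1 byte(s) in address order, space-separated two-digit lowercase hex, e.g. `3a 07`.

eb

prio:1 = 1 → 0x1 << 0 → word 0x01
rsvd:1 = 1 → 0x1 << 1 → word 0x03
addr_hi:1 = 0 → 0x0 << 2 → word 0x03
ver:1 = 1 → 0x1 << 3 → word 0x0b
lvl:3 = 6 → 0x6 << 4 → word 0x6b
state:1 = 1 → 0x1 << 7 → word 0xeb
word = 0xeb → little-endian bytes:
  [0]=0xeb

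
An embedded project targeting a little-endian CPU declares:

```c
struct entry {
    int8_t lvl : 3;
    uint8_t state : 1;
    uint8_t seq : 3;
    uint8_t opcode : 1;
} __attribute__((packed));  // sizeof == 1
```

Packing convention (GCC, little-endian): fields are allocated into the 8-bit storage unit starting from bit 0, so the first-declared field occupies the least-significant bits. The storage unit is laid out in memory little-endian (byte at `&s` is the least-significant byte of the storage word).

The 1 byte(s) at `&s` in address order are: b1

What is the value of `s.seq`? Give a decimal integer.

3

[0]=0xb1 (little-endian) → word 0xb1
lvl:3 @ bit 0 → (0xb1>>0)&0x7 = 0x1
state:1 @ bit 3 → (0xb1>>3)&0x1 = 0x0
seq:3 @ bit 4 → (0xb1>>4)&0x7 = 0x3  ←
opcode:1 @ bit 7 → (0xb1>>7)&0x1 = 0x1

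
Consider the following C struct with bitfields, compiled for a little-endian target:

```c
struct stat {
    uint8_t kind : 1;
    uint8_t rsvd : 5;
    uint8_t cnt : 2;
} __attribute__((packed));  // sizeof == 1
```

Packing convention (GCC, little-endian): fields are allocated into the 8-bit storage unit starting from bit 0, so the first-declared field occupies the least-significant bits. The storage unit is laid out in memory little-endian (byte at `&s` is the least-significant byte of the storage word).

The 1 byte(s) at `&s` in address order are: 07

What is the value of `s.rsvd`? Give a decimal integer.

3

[0]=0x07 (little-endian) → word 0x07
kind [0+:1] = (word>>0) & 0x1 = 1
rsvd [1+:5] = (word>>1) & 0x1f = 3  ←
cnt [6+:2] = (word>>6) & 0x3 = 0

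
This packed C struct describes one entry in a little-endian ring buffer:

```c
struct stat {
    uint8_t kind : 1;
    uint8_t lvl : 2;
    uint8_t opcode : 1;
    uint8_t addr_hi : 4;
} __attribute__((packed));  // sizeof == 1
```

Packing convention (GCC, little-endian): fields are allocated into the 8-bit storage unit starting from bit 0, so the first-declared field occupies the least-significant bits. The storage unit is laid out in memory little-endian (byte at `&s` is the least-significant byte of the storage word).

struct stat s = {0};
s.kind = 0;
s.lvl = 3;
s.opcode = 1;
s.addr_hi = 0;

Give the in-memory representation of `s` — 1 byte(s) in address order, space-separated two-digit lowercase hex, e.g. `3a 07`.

kind (1b) val=0 bits=0x0 at bit 0: 0x00
lvl (2b) val=3 bits=0x3 at bit 1: 0x06
opcode (1b) val=1 bits=0x1 at bit 3: 0x0e
addr_hi (4b) val=0 bits=0x0 at bit 4: 0x0e
word = 0x0e → little-endian bytes:
  [0]=0x0e

0e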